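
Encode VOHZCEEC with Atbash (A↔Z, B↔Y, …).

V(21) → E(4)
O(14) → L(11)
H(7) → S(18)
Z(25) → A(0)
C(2) → X(23)
E(4) → V(21)
E(4) → V(21)
C(2) → X(23)

ELSAXVVX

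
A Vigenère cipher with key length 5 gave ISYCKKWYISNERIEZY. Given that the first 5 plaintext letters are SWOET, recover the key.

QWKYR

Subtract each crib letter from the matching ciphertext letter (mod 26):
I(8)−S(18)=-10≡16 → Q
S(18)−W(22)=-4≡22 → W
Y(24)−O(14)=10 → K
C(2)−E(4)=-2≡24 → Y
K(10)−T(19)=-9≡17 → R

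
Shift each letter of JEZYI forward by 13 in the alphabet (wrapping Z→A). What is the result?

J(9): 9+13=22 → W
E(4): 4+13=17 → R
Z(25): 25+13=38≡12 → M
Y(24): 24+13=37≡11 → L
I(8): 8+13=21 → V

WRMLV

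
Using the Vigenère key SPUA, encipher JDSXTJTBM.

Repeat the key across the message: SPUASPUAS
J(9)+S(18): 27≡1 → B
D(3)+P(15): 18 → S
S(18)+U(20): 38≡12 → M
X(23)+A(0): 23 → X
T(19)+S(18): 37≡11 → L
J(9)+P(15): 24 → Y
T(19)+U(20): 39≡13 → N
B(1)+A(0): 1 → B
M(12)+S(18): 30≡4 → E

BSMXLYNBE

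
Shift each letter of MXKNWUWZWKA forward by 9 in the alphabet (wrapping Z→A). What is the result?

VGTWFDFIFTJ

M(12): 12+9=21 → V
X(23): 23+9=32≡6 → G
K(10): 10+9=19 → T
N(13): 13+9=22 → W
W(22): 22+9=31≡5 → F
U(20): 20+9=29≡3 → D
W(22): 22+9=31≡5 → F
Z(25): 25+9=34≡8 → I
W(22): 22+9=31≡5 → F
K(10): 10+9=19 → T
A(0): 0+9=9 → J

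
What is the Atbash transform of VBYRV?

EYBIE

V(21) → E(4)
B(1) → Y(24)
Y(24) → B(1)
R(17) → I(8)
V(21) → E(4)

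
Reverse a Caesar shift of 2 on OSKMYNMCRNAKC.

MQIKWLKAPLYIA

O(14): 14−2=12 → M
S(18): 18−2=16 → Q
K(10): 10−2=8 → I
M(12): 12−2=10 → K
Y(24): 24−2=22 → W
N(13): 13−2=11 → L
M(12): 12−2=10 → K
C(2): 2−2=0 → A
R(17): 17−2=15 → P
N(13): 13−2=11 → L
A(0): 0−2=-2≡24 → Y
K(10): 10−2=8 → I
C(2): 2−2=0 → A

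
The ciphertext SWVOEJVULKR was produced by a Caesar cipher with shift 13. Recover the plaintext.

FJIBRWIHYXE

S(18): 18−13=5 → F
W(22): 22−13=9 → J
V(21): 21−13=8 → I
O(14): 14−13=1 → B
E(4): 4−13=-9≡17 → R
J(9): 9−13=-4≡22 → W
V(21): 21−13=8 → I
U(20): 20−13=7 → H
L(11): 11−13=-2≡24 → Y
K(10): 10−13=-3≡23 → X
R(17): 17−13=4 → E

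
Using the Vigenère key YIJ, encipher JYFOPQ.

Repeat the key across the message: YIJYIJ
J(9)+Y(24): 33≡7 → H
Y(24)+I(8): 32≡6 → G
F(5)+J(9): 14 → O
O(14)+Y(24): 38≡12 → M
P(15)+I(8): 23 → X
Q(16)+J(9): 25 → Z

HGOMXZ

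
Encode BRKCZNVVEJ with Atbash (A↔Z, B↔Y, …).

B(1) → Y(24)
R(17) → I(8)
K(10) → P(15)
C(2) → X(23)
Z(25) → A(0)
N(13) → M(12)
V(21) → E(4)
V(21) → E(4)
E(4) → V(21)
J(9) → Q(16)

YIPXAMEEVQ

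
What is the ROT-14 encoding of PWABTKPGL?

P(15): 15+14=29≡3 → D
W(22): 22+14=36≡10 → K
A(0): 0+14=14 → O
B(1): 1+14=15 → P
T(19): 19+14=33≡7 → H
K(10): 10+14=24 → Y
P(15): 15+14=29≡3 → D
G(6): 6+14=20 → U
L(11): 11+14=25 → Z

DKOPHYDUZ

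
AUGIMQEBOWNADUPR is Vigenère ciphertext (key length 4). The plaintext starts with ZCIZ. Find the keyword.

BSYJ

Subtract each crib letter from the matching ciphertext letter (mod 26):
A(0)−Z(25)=-25≡1 → B
U(20)−C(2)=18 → S
G(6)−I(8)=-2≡24 → Y
I(8)−Z(25)=-17≡9 → J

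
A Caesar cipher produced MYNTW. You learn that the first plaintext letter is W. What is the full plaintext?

From the crib: M(12)−W(22)=-10≡16, so the shift is 16.
Subtract 16 from each ciphertext letter:
M(12): 12−16=-4≡22 → W
Y(24): 24−16=8 → I
N(13): 13−16=-3≡23 → X
T(19): 19−16=3 → D
W(22): 22−16=6 → G

WIXDG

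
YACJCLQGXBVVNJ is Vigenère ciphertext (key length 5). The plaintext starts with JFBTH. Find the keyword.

Subtract each crib letter from the matching ciphertext letter (mod 26):
Y(24)−J(9)=15 → P
A(0)−F(5)=-5≡21 → V
C(2)−B(1)=1 → B
J(9)−T(19)=-10≡16 → Q
C(2)−H(7)=-5≡21 → V

PVBQV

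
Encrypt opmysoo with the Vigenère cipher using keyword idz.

wslgvnw

Repeat the key across the message: idzidzi
o(14)+i(8): 22 → w
p(15)+d(3): 18 → s
m(12)+z(25): 37≡11 → l
y(24)+i(8): 32≡6 → g
s(18)+d(3): 21 → v
o(14)+z(25): 39≡13 → n
o(14)+i(8): 22 → w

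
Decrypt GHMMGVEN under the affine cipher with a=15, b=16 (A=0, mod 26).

The inverse of 15 mod 26 is 7, since 15·7=105≡1. Apply D(y)=7·(y−16) mod 26:
G(6): 7·(6−16)=-70≡8 → I
H(7): 7·(7−16)=-63≡15 → P
M(12): 7·(12−16)=-28≡24 → Y
M(12): 7·(12−16)=-28≡24 → Y
G(6): 7·(6−16)=-70≡8 → I
V(21): 7·(21−16)=35≡9 → J
E(4): 7·(4−16)=-84≡20 → U
N(13): 7·(13−16)=-21≡5 → F

IPYYIJUF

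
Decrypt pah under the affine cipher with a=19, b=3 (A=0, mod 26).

The inverse of 19 mod 26 is 11, since 19·11=209≡1. Apply D(y)=11·(y−3) mod 26:
p(15): 11·(15−3)=132≡2 → c
a(0): 11·(0−3)=-33≡19 → t
h(7): 11·(7−3)=44≡18 → s

cts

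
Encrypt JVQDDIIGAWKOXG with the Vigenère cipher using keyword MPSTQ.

VKIWTUXYTMWDPZ

Repeat the key across the message: MPSTQMPSTQMPST
J(9)+M(12): 21 → V
V(21)+P(15): 36≡10 → K
Q(16)+S(18): 34≡8 → I
D(3)+T(19): 22 → W
D(3)+Q(16): 19 → T
I(8)+M(12): 20 → U
I(8)+P(15): 23 → X
G(6)+S(18): 24 → Y
A(0)+T(19): 19 → T
W(22)+Q(16): 38≡12 → M
K(10)+M(12): 22 → W
O(14)+P(15): 29≡3 → D
X(23)+S(18): 41≡15 → P
G(6)+T(19): 25 → Z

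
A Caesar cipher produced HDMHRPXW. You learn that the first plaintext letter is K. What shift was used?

From the crib: H(7)−K(10)=-3≡23, so the shift is 23.

23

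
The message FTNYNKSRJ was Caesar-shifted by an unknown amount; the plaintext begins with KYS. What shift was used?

From the crib: F(5)−K(10)=-5≡21, so the shift is 21.

21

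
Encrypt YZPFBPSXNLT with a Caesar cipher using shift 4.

Y(24): 24+4=28≡2 → C
Z(25): 25+4=29≡3 → D
P(15): 15+4=19 → T
F(5): 5+4=9 → J
B(1): 1+4=5 → F
P(15): 15+4=19 → T
S(18): 18+4=22 → W
X(23): 23+4=27≡1 → B
N(13): 13+4=17 → R
L(11): 11+4=15 → P
T(19): 19+4=23 → X

CDTJFTWBRPX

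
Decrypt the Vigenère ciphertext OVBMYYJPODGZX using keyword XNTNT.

RIIZFBWWBKJME

Repeat the key across the ciphertext: XNTNTXNTNTXNT
O(14)−X(23): -9≡17 → R
V(21)−N(13): 8 → I
B(1)−T(19): -18≡8 → I
M(12)−N(13): -1≡25 → Z
Y(24)−T(19): 5 → F
Y(24)−X(23): 1 → B
J(9)−N(13): -4≡22 → W
P(15)−T(19): -4≡22 → W
O(14)−N(13): 1 → B
D(3)−T(19): -16≡10 → K
G(6)−X(23): -17≡9 → J
Z(25)−N(13): 12 → M
X(23)−T(19): 4 → E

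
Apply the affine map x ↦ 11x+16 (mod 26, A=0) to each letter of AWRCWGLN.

QYVMYEHD

A(0): 11·0+16=16 → Q
W(22): 11·22+16=258≡24 → Y
R(17): 11·17+16=203≡21 → V
C(2): 11·2+16=38≡12 → M
W(22): 11·22+16=258≡24 → Y
G(6): 11·6+16=82≡4 → E
L(11): 11·11+16=137≡7 → H
N(13): 11·13+16=159≡3 → D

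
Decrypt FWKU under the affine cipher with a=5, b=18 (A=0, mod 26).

The inverse of 5 mod 26 is 21, since 5·21=105≡1. Apply D(y)=21·(y−18) mod 26:
F(5): 21·(5−18)=-273≡13 → N
W(22): 21·(22−18)=84≡6 → G
K(10): 21·(10−18)=-168≡14 → O
U(20): 21·(20−18)=42≡16 → Q

NGOQ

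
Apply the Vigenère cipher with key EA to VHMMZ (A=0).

Repeat the key across the message: EAEAE
V(21)+E(4): 25 → Z
H(7)+A(0): 7 → H
M(12)+E(4): 16 → Q
M(12)+A(0): 12 → M
Z(25)+E(4): 29≡3 → D

ZHQMD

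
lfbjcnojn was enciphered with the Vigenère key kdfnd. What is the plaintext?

Repeat the key across the ciphertext: kdfndkdfn
l(11)−k(10): 1 → b
f(5)−d(3): 2 → c
b(1)−f(5): -4≡22 → w
j(9)−n(13): -4≡22 → w
c(2)−d(3): -1≡25 → z
n(13)−k(10): 3 → d
o(14)−d(3): 11 → l
j(9)−f(5): 4 → e
n(13)−n(13): 0 → a

bcwwzdlea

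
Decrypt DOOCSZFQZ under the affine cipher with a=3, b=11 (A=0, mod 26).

GBBXLWYTW

The inverse of 3 mod 26 is 9, since 3·9=27≡1. Apply D(y)=9·(y−11) mod 26:
D(3): 9·(3−11)=-72≡6 → G
O(14): 9·(14−11)=27≡1 → B
O(14): 9·(14−11)=27≡1 → B
C(2): 9·(2−11)=-81≡23 → X
S(18): 9·(18−11)=63≡11 → L
Z(25): 9·(25−11)=126≡22 → W
F(5): 9·(5−11)=-54≡24 → Y
Q(16): 9·(16−11)=45≡19 → T
Z(25): 9·(25−11)=126≡22 → W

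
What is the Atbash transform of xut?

cfg

x(23) → c(2)
u(20) → f(5)
t(19) → g(6)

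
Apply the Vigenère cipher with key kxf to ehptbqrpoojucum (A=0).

oeudyvbmtygzmrr

Repeat the key across the message: kxfkxfkxfkxfkxf
e(4)+k(10): 14 → o
h(7)+x(23): 30≡4 → e
p(15)+f(5): 20 → u
t(19)+k(10): 29≡3 → d
b(1)+x(23): 24 → y
q(16)+f(5): 21 → v
r(17)+k(10): 27≡1 → b
p(15)+x(23): 38≡12 → m
o(14)+f(5): 19 → t
o(14)+k(10): 24 → y
j(9)+x(23): 32≡6 → g
u(20)+f(5): 25 → z
c(2)+k(10): 12 → m
u(20)+x(23): 43≡17 → r
m(12)+f(5): 17 → r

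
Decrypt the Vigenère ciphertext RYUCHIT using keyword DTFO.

OFPOEPO

Repeat the key across the ciphertext: DTFODTF
R(17)−D(3): 14 → O
Y(24)−T(19): 5 → F
U(20)−F(5): 15 → P
C(2)−O(14): -12≡14 → O
H(7)−D(3): 4 → E
I(8)−T(19): -11≡15 → P
T(19)−F(5): 14 → O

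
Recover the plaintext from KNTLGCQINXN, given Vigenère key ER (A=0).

Repeat the key across the ciphertext: ERERERERERE
K(10)−E(4): 6 → G
N(13)−R(17): -4≡22 → W
T(19)−E(4): 15 → P
L(11)−R(17): -6≡20 → U
G(6)−E(4): 2 → C
C(2)−R(17): -15≡11 → L
Q(16)−E(4): 12 → M
I(8)−R(17): -9≡17 → R
N(13)−E(4): 9 → J
X(23)−R(17): 6 → G
N(13)−E(4): 9 → J

GWPUCLMRJGJ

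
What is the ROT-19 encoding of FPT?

F(5): 5+19=24 → Y
P(15): 15+19=34≡8 → I
T(19): 19+19=38≡12 → M

YIM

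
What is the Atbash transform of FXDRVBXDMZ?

UCWIEYCWNA

F(5) → U(20)
X(23) → C(2)
D(3) → W(22)
R(17) → I(8)
V(21) → E(4)
B(1) → Y(24)
X(23) → C(2)
D(3) → W(22)
M(12) → N(13)
Z(25) → A(0)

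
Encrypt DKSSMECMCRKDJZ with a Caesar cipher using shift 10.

NUCCWOMWMBUNTJ

D(3): 3+10=13 → N
K(10): 10+10=20 → U
S(18): 18+10=28≡2 → C
S(18): 18+10=28≡2 → C
M(12): 12+10=22 → W
E(4): 4+10=14 → O
C(2): 2+10=12 → M
M(12): 12+10=22 → W
C(2): 2+10=12 → M
R(17): 17+10=27≡1 → B
K(10): 10+10=20 → U
D(3): 3+10=13 → N
J(9): 9+10=19 → T
Z(25): 25+10=35≡9 → J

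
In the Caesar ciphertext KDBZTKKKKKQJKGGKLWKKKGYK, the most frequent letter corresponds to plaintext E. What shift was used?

6

The most frequent ciphertext letter is K (appears 12 times).
K is position 10; E is position 4.
Shift = 6.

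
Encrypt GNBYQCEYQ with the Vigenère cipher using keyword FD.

Repeat the key across the message: FDFDFDFDF
G(6)+F(5): 11 → L
N(13)+D(3): 16 → Q
B(1)+F(5): 6 → G
Y(24)+D(3): 27≡1 → B
Q(16)+F(5): 21 → V
C(2)+D(3): 5 → F
E(4)+F(5): 9 → J
Y(24)+D(3): 27≡1 → B
Q(16)+F(5): 21 → V

LQGBVFJBV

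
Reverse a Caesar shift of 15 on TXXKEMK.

EIIVPXV

T(19): 19−15=4 → E
X(23): 23−15=8 → I
X(23): 23−15=8 → I
K(10): 10−15=-5≡21 → V
E(4): 4−15=-11≡15 → P
M(12): 12−15=-3≡23 → X
K(10): 10−15=-5≡21 → V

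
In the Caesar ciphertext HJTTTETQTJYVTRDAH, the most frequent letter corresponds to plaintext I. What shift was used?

11

The most frequent ciphertext letter is T (appears 6 times).
T is position 19; I is position 8.
Shift = 11.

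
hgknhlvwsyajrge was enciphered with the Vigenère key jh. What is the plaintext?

Repeat the key across the ciphertext: jhjhjhjhjhjhjhj
h(7)−j(9): -2≡24 → y
g(6)−h(7): -1≡25 → z
k(10)−j(9): 1 → b
n(13)−h(7): 6 → g
h(7)−j(9): -2≡24 → y
l(11)−h(7): 4 → e
v(21)−j(9): 12 → m
w(22)−h(7): 15 → p
s(18)−j(9): 9 → j
y(24)−h(7): 17 → r
a(0)−j(9): -9≡17 → r
j(9)−h(7): 2 → c
r(17)−j(9): 8 → i
g(6)−h(7): -1≡25 → z
e(4)−j(9): -5≡21 → v

yzbgyempjrrcizv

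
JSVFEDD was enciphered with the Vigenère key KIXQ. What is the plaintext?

ZKYPUVG

Repeat the key across the ciphertext: KIXQKIX
J(9)−K(10): -1≡25 → Z
S(18)−I(8): 10 → K
V(21)−X(23): -2≡24 → Y
F(5)−Q(16): -11≡15 → P
E(4)−K(10): -6≡20 → U
D(3)−I(8): -5≡21 → V
D(3)−X(23): -20≡6 → G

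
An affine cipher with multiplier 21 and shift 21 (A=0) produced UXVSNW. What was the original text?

VKALMF

The inverse of 21 mod 26 is 5, since 21·5=105≡1. Apply D(y)=5·(y−21) mod 26:
U(20): 5·(20−21)=-5≡21 → V
X(23): 5·(23−21)=10 → K
V(21): 5·(21−21)=0 → A
S(18): 5·(18−21)=-15≡11 → L
N(13): 5·(13−21)=-40≡12 → M
W(22): 5·(22−21)=5 → F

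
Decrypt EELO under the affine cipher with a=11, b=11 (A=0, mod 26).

XXAF

The inverse of 11 mod 26 is 19, since 11·19=209≡1. Apply D(y)=19·(y−11) mod 26:
E(4): 19·(4−11)=-133≡23 → X
E(4): 19·(4−11)=-133≡23 → X
L(11): 19·(11−11)=0 → A
O(14): 19·(14−11)=57≡5 → F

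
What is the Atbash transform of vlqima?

v(21) → e(4)
l(11) → o(14)
q(16) → j(9)
i(8) → r(17)
m(12) → n(13)
a(0) → z(25)

eojrnz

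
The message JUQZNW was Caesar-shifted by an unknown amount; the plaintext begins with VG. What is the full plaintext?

VGCLZI

From the crib: J(9)−V(21)=-12≡14, so the shift is 14.
Subtract 14 from each ciphertext letter:
J(9): 9−14=-5≡21 → V
U(20): 20−14=6 → G
Q(16): 16−14=2 → C
Z(25): 25−14=11 → L
N(13): 13−14=-1≡25 → Z
W(22): 22−14=8 → I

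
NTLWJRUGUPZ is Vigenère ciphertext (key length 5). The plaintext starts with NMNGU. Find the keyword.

AHYQP

Subtract each crib letter from the matching ciphertext letter (mod 26):
N(13)−N(13)=0 → A
T(19)−M(12)=7 → H
L(11)−N(13)=-2≡24 → Y
W(22)−G(6)=16 → Q
J(9)−U(20)=-11≡15 → P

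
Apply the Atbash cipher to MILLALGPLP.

M(12) → N(13)
I(8) → R(17)
L(11) → O(14)
L(11) → O(14)
A(0) → Z(25)
L(11) → O(14)
G(6) → T(19)
P(15) → K(10)
L(11) → O(14)
P(15) → K(10)

NROOZOTKOK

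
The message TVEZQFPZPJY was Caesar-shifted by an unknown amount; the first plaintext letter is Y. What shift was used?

From the crib: T(19)−Y(24)=-5≡21, so the shift is 21.

21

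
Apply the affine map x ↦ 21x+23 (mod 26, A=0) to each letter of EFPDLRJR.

DYAIUQEQ

E(4): 21·4+23=107≡3 → D
F(5): 21·5+23=128≡24 → Y
P(15): 21·15+23=338≡0 → A
D(3): 21·3+23=86≡8 → I
L(11): 21·11+23=254≡20 → U
R(17): 21·17+23=380≡16 → Q
J(9): 21·9+23=212≡4 → E
R(17): 21·17+23=380≡16 → Q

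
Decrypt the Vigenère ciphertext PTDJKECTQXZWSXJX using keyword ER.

LCZSGNYCMGVFOGFG

Repeat the key across the ciphertext: ERERERERERERERER
P(15)−E(4): 11 → L
T(19)−R(17): 2 → C
D(3)−E(4): -1≡25 → Z
J(9)−R(17): -8≡18 → S
K(10)−E(4): 6 → G
E(4)−R(17): -13≡13 → N
C(2)−E(4): -2≡24 → Y
T(19)−R(17): 2 → C
Q(16)−E(4): 12 → M
X(23)−R(17): 6 → G
Z(25)−E(4): 21 → V
W(22)−R(17): 5 → F
S(18)−E(4): 14 → O
X(23)−R(17): 6 → G
J(9)−E(4): 5 → F
X(23)−R(17): 6 → G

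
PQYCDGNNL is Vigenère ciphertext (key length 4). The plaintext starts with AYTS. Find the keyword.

Subtract each crib letter from the matching ciphertext letter (mod 26):
P(15)−A(0)=15 → P
Q(16)−Y(24)=-8≡18 → S
Y(24)−T(19)=5 → F
C(2)−S(18)=-16≡10 → K

PSFK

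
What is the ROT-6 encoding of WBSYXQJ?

W(22): 22+6=28≡2 → C
B(1): 1+6=7 → H
S(18): 18+6=24 → Y
Y(24): 24+6=30≡4 → E
X(23): 23+6=29≡3 → D
Q(16): 16+6=22 → W
J(9): 9+6=15 → P

CHYEDWP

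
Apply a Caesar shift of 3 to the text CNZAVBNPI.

FQCDYEQSL

C(2): 2+3=5 → F
N(13): 13+3=16 → Q
Z(25): 25+3=28≡2 → C
A(0): 0+3=3 → D
V(21): 21+3=24 → Y
B(1): 1+3=4 → E
N(13): 13+3=16 → Q
P(15): 15+3=18 → S
I(8): 8+3=11 → L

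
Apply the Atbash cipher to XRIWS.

X(23) → C(2)
R(17) → I(8)
I(8) → R(17)
W(22) → D(3)
S(18) → H(7)

CIRDH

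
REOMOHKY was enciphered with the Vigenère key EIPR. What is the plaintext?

Repeat the key across the ciphertext: EIPREIPR
R(17)−E(4): 13 → N
E(4)−I(8): -4≡22 → W
O(14)−P(15): -1≡25 → Z
M(12)−R(17): -5≡21 → V
O(14)−E(4): 10 → K
H(7)−I(8): -1≡25 → Z
K(10)−P(15): -5≡21 → V
Y(24)−R(17): 7 → H

NWZVKZVH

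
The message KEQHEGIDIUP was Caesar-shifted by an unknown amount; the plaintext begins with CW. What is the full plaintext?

From the crib: K(10)−C(2)=8, so the shift is 8.
Subtract 8 from each ciphertext letter:
K(10): 10−8=2 → C
E(4): 4−8=-4≡22 → W
Q(16): 16−8=8 → I
H(7): 7−8=-1≡25 → Z
E(4): 4−8=-4≡22 → W
G(6): 6−8=-2≡24 → Y
I(8): 8−8=0 → A
D(3): 3−8=-5≡21 → V
I(8): 8−8=0 → A
U(20): 20−8=12 → M
P(15): 15−8=7 → H

CWIZWYAVAMH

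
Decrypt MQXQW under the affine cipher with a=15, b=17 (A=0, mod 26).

The inverse of 15 mod 26 is 7, since 15·7=105≡1. Apply D(y)=7·(y−17) mod 26:
M(12): 7·(12−17)=-35≡17 → R
Q(16): 7·(16−17)=-7≡19 → T
X(23): 7·(23−17)=42≡16 → Q
Q(16): 7·(16−17)=-7≡19 → T
W(22): 7·(22−17)=35≡9 → J

RTQTJ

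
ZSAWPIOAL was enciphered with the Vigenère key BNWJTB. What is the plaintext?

YFENWHNNP

Repeat the key across the ciphertext: BNWJTBBNW
Z(25)−B(1): 24 → Y
S(18)−N(13): 5 → F
A(0)−W(22): -22≡4 → E
W(22)−J(9): 13 → N
P(15)−T(19): -4≡22 → W
I(8)−B(1): 7 → H
O(14)−B(1): 13 → N
A(0)−N(13): -13≡13 → N
L(11)−W(22): -11≡15 → P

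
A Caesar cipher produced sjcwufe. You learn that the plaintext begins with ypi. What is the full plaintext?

ypicalk

From the crib: s(18)−y(24)=-6≡20, so the shift is 20.
Subtract 20 from each ciphertext letter:
s(18): 18−20=-2≡24 → y
j(9): 9−20=-11≡15 → p
c(2): 2−20=-18≡8 → i
w(22): 22−20=2 → c
u(20): 20−20=0 → a
f(5): 5−20=-15≡11 → l
e(4): 4−20=-16≡10 → k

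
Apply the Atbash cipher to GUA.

TFZ

G(6) → T(19)
U(20) → F(5)
A(0) → Z(25)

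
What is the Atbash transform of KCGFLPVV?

K(10) → P(15)
C(2) → X(23)
G(6) → T(19)
F(5) → U(20)
L(11) → O(14)
P(15) → K(10)
V(21) → E(4)
V(21) → E(4)

PXTUOKEE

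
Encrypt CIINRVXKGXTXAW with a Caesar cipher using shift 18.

C(2): 2+18=20 → U
I(8): 8+18=26≡0 → A
I(8): 8+18=26≡0 → A
N(13): 13+18=31≡5 → F
R(17): 17+18=35≡9 → J
V(21): 21+18=39≡13 → N
X(23): 23+18=41≡15 → P
K(10): 10+18=28≡2 → C
G(6): 6+18=24 → Y
X(23): 23+18=41≡15 → P
T(19): 19+18=37≡11 → L
X(23): 23+18=41≡15 → P
A(0): 0+18=18 → S
W(22): 22+18=40≡14 → O

UAAFJNPCYPLPSO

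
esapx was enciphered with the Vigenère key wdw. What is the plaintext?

Repeat the key across the ciphertext: wdwwd
e(4)−w(22): -18≡8 → i
s(18)−d(3): 15 → p
a(0)−w(22): -22≡4 → e
p(15)−w(22): -7≡19 → t
x(23)−d(3): 20 → u

ipetu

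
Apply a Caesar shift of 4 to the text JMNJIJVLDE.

J(9): 9+4=13 → N
M(12): 12+4=16 → Q
N(13): 13+4=17 → R
J(9): 9+4=13 → N
I(8): 8+4=12 → M
J(9): 9+4=13 → N
V(21): 21+4=25 → Z
L(11): 11+4=15 → P
D(3): 3+4=7 → H
E(4): 4+4=8 → I

NQRNMNZPHI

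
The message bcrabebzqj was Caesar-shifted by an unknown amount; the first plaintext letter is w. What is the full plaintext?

wxmvwzwule

From the crib: b(1)−w(22)=-21≡5, so the shift is 5.
Subtract 5 from each ciphertext letter:
b(1): 1−5=-4≡22 → w
c(2): 2−5=-3≡23 → x
r(17): 17−5=12 → m
a(0): 0−5=-5≡21 → v
b(1): 1−5=-4≡22 → w
e(4): 4−5=-1≡25 → z
b(1): 1−5=-4≡22 → w
z(25): 25−5=20 → u
q(16): 16−5=11 → l
j(9): 9−5=4 → e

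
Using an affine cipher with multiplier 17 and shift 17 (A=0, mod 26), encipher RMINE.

UNXEH

R(17): 17·17+17=306≡20 → U
M(12): 17·12+17=221≡13 → N
I(8): 17·8+17=153≡23 → X
N(13): 17·13+17=238≡4 → E
E(4): 17·4+17=85≡7 → H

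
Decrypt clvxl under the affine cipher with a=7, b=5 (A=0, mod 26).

The inverse of 7 mod 26 is 15, since 7·15=105≡1. Apply D(y)=15·(y−5) mod 26:
c(2): 15·(2−5)=-45≡7 → h
l(11): 15·(11−5)=90≡12 → m
v(21): 15·(21−5)=240≡6 → g
x(23): 15·(23−5)=270≡10 → k
l(11): 15·(11−5)=90≡12 → m

hmgkm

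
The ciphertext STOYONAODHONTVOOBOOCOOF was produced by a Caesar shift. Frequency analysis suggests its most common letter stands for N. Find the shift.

1

The most frequent ciphertext letter is O (appears 10 times).
O is position 14; N is position 13.
Shift = 1.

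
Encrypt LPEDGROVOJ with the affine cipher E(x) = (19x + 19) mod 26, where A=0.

USRYDEZCZI

L(11): 19·11+19=228≡20 → U
P(15): 19·15+19=304≡18 → S
E(4): 19·4+19=95≡17 → R
D(3): 19·3+19=76≡24 → Y
G(6): 19·6+19=133≡3 → D
R(17): 19·17+19=342≡4 → E
O(14): 19·14+19=285≡25 → Z
V(21): 19·21+19=418≡2 → C
O(14): 19·14+19=285≡25 → Z
J(9): 19·9+19=190≡8 → I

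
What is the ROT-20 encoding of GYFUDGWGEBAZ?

G(6): 6+20=26≡0 → A
Y(24): 24+20=44≡18 → S
F(5): 5+20=25 → Z
U(20): 20+20=40≡14 → O
D(3): 3+20=23 → X
G(6): 6+20=26≡0 → A
W(22): 22+20=42≡16 → Q
G(6): 6+20=26≡0 → A
E(4): 4+20=24 → Y
B(1): 1+20=21 → V
A(0): 0+20=20 → U
Z(25): 25+20=45≡19 → T

ASZOXAQAYVUT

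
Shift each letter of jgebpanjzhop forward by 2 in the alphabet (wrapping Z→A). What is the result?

ligdrcplbjqr

j(9): 9+2=11 → l
g(6): 6+2=8 → i
e(4): 4+2=6 → g
b(1): 1+2=3 → d
p(15): 15+2=17 → r
a(0): 0+2=2 → c
n(13): 13+2=15 → p
j(9): 9+2=11 → l
z(25): 25+2=27≡1 → b
h(7): 7+2=9 → j
o(14): 14+2=16 → q
p(15): 15+2=17 → r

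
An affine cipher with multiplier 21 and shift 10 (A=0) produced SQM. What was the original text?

OEK

The inverse of 21 mod 26 is 5, since 21·5=105≡1. Apply D(y)=5·(y−10) mod 26:
S(18): 5·(18−10)=40≡14 → O
Q(16): 5·(16−10)=30≡4 → E
M(12): 5·(12−10)=10 → K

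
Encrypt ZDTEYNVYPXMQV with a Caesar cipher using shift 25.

YCSDXMUXOWLPU

Z(25): 25+25=50≡24 → Y
D(3): 3+25=28≡2 → C
T(19): 19+25=44≡18 → S
E(4): 4+25=29≡3 → D
Y(24): 24+25=49≡23 → X
N(13): 13+25=38≡12 → M
V(21): 21+25=46≡20 → U
Y(24): 24+25=49≡23 → X
P(15): 15+25=40≡14 → O
X(23): 23+25=48≡22 → W
M(12): 12+25=37≡11 → L
Q(16): 16+25=41≡15 → P
V(21): 21+25=46≡20 → U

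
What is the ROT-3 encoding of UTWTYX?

XWZWBA

U(20): 20+3=23 → X
T(19): 19+3=22 → W
W(22): 22+3=25 → Z
T(19): 19+3=22 → W
Y(24): 24+3=27≡1 → B
X(23): 23+3=26≡0 → A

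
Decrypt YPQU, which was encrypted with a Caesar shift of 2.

WNOS

Y(24): 24−2=22 → W
P(15): 15−2=13 → N
Q(16): 16−2=14 → O
U(20): 20−2=18 → S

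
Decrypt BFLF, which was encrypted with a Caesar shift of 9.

B(1): 1−9=-8≡18 → S
F(5): 5−9=-4≡22 → W
L(11): 11−9=2 → C
F(5): 5−9=-4≡22 → W

SWCW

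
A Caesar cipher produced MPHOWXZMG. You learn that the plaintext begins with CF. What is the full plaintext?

From the crib: M(12)−C(2)=10, so the shift is 10.
Subtract 10 from each ciphertext letter:
M(12): 12−10=2 → C
P(15): 15−10=5 → F
H(7): 7−10=-3≡23 → X
O(14): 14−10=4 → E
W(22): 22−10=12 → M
X(23): 23−10=13 → N
Z(25): 25−10=15 → P
M(12): 12−10=2 → C
G(6): 6−10=-4≡22 → W

CFXEMNPCW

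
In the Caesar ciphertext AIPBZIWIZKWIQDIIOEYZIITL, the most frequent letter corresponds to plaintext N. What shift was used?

21

The most frequent ciphertext letter is I (appears 8 times).
I is position 8; N is position 13.
Shift = -5≡21.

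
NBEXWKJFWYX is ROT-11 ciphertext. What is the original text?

N(13): 13−11=2 → C
B(1): 1−11=-10≡16 → Q
E(4): 4−11=-7≡19 → T
X(23): 23−11=12 → M
W(22): 22−11=11 → L
K(10): 10−11=-1≡25 → Z
J(9): 9−11=-2≡24 → Y
F(5): 5−11=-6≡20 → U
W(22): 22−11=11 → L
Y(24): 24−11=13 → N
X(23): 23−11=12 → M

CQTMLZYULNM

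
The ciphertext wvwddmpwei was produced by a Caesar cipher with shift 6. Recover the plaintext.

qpqxxgjqyc

w(22): 22−6=16 → q
v(21): 21−6=15 → p
w(22): 22−6=16 → q
d(3): 3−6=-3≡23 → x
d(3): 3−6=-3≡23 → x
m(12): 12−6=6 → g
p(15): 15−6=9 → j
w(22): 22−6=16 → q
e(4): 4−6=-2≡24 → y
i(8): 8−6=2 → c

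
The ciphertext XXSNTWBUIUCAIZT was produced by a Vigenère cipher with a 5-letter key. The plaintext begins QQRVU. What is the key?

HHBSZ

Subtract each crib letter from the matching ciphertext letter (mod 26):
X(23)−Q(16)=7 → H
X(23)−Q(16)=7 → H
S(18)−R(17)=1 → B
N(13)−V(21)=-8≡18 → S
T(19)−U(20)=-1≡25 → Z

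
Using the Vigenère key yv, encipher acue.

Repeat the key across the message: yvyv
a(0)+y(24): 24 → y
c(2)+v(21): 23 → x
u(20)+y(24): 44≡18 → s
e(4)+v(21): 25 → z

yxsz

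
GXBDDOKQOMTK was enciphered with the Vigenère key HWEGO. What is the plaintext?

ZBXXPHOMIYMO

Repeat the key across the ciphertext: HWEGOHWEGOHW
G(6)−H(7): -1≡25 → Z
X(23)−W(22): 1 → B
B(1)−E(4): -3≡23 → X
D(3)−G(6): -3≡23 → X
D(3)−O(14): -11≡15 → P
O(14)−H(7): 7 → H
K(10)−W(22): -12≡14 → O
Q(16)−E(4): 12 → M
O(14)−G(6): 8 → I
M(12)−O(14): -2≡24 → Y
T(19)−H(7): 12 → M
K(10)−W(22): -12≡14 → O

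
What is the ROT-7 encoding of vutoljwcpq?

cbavsqdjwx

v(21): 21+7=28≡2 → c
u(20): 20+7=27≡1 → b
t(19): 19+7=26≡0 → a
o(14): 14+7=21 → v
l(11): 11+7=18 → s
j(9): 9+7=16 → q
w(22): 22+7=29≡3 → d
c(2): 2+7=9 → j
p(15): 15+7=22 → w
q(16): 16+7=23 → x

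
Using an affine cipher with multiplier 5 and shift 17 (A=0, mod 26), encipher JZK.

KMP

J(9): 5·9+17=62≡10 → K
Z(25): 5·25+17=142≡12 → M
K(10): 5·10+17=67≡15 → P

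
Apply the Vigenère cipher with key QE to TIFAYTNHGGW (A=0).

JMVEOXDLWKM

Repeat the key across the message: QEQEQEQEQEQ
T(19)+Q(16): 35≡9 → J
I(8)+E(4): 12 → M
F(5)+Q(16): 21 → V
A(0)+E(4): 4 → E
Y(24)+Q(16): 40≡14 → O
T(19)+E(4): 23 → X
N(13)+Q(16): 29≡3 → D
H(7)+E(4): 11 → L
G(6)+Q(16): 22 → W
G(6)+E(4): 10 → K
W(22)+Q(16): 38≡12 → M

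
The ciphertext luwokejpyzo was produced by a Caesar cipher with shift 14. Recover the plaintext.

xgiawqvbkla

l(11): 11−14=-3≡23 → x
u(20): 20−14=6 → g
w(22): 22−14=8 → i
o(14): 14−14=0 → a
k(10): 10−14=-4≡22 → w
e(4): 4−14=-10≡16 → q
j(9): 9−14=-5≡21 → v
p(15): 15−14=1 → b
y(24): 24−14=10 → k
z(25): 25−14=11 → l
o(14): 14−14=0 → a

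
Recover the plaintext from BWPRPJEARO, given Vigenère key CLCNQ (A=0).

ZLNEZHTYEY

Repeat the key across the ciphertext: CLCNQCLCNQ
B(1)−C(2): -1≡25 → Z
W(22)−L(11): 11 → L
P(15)−C(2): 13 → N
R(17)−N(13): 4 → E
P(15)−Q(16): -1≡25 → Z
J(9)−C(2): 7 → H
E(4)−L(11): -7≡19 → T
A(0)−C(2): -2≡24 → Y
R(17)−N(13): 4 → E
O(14)−Q(16): -2≡24 → Y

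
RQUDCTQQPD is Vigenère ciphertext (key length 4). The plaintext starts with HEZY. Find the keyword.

Subtract each crib letter from the matching ciphertext letter (mod 26):
R(17)−H(7)=10 → K
Q(16)−E(4)=12 → M
U(20)−Z(25)=-5≡21 → V
D(3)−Y(24)=-21≡5 → F

KMVF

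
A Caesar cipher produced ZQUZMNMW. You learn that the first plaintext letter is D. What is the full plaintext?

DUYDQRQA

From the crib: Z(25)−D(3)=22, so the shift is 22.
Subtract 22 from each ciphertext letter:
Z(25): 25−22=3 → D
Q(16): 16−22=-6≡20 → U
U(20): 20−22=-2≡24 → Y
Z(25): 25−22=3 → D
M(12): 12−22=-10≡16 → Q
N(13): 13−22=-9≡17 → R
M(12): 12−22=-10≡16 → Q
W(22): 22−22=0 → A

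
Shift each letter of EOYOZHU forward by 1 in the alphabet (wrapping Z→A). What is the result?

E(4): 4+1=5 → F
O(14): 14+1=15 → P
Y(24): 24+1=25 → Z
O(14): 14+1=15 → P
Z(25): 25+1=26≡0 → A
H(7): 7+1=8 → I
U(20): 20+1=21 → V

FPZPAIV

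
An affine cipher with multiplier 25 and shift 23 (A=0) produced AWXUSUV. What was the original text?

The inverse of 25 mod 26 is 25, since 25·25=625≡1. Apply D(y)=25·(y−23) mod 26:
A(0): 25·(0−23)=-575≡23 → X
W(22): 25·(22−23)=-25≡1 → B
X(23): 25·(23−23)=0 → A
U(20): 25·(20−23)=-75≡3 → D
S(18): 25·(18−23)=-125≡5 → F
U(20): 25·(20−23)=-75≡3 → D
V(21): 25·(21−23)=-50≡2 → C

XBADFDC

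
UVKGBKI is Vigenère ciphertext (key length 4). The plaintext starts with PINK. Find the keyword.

FNXW

Subtract each crib letter from the matching ciphertext letter (mod 26):
U(20)−P(15)=5 → F
V(21)−I(8)=13 → N
K(10)−N(13)=-3≡23 → X
G(6)−K(10)=-4≡22 → W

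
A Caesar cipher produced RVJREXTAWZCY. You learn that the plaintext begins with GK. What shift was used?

11

From the crib: R(17)−G(6)=11, so the shift is 11.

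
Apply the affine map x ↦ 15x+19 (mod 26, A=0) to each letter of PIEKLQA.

P(15): 15·15+19=244≡10 → K
I(8): 15·8+19=139≡9 → J
E(4): 15·4+19=79≡1 → B
K(10): 15·10+19=169≡13 → N
L(11): 15·11+19=184≡2 → C
Q(16): 15·16+19=259≡25 → Z
A(0): 15·0+19=19 → T

KJBNCZT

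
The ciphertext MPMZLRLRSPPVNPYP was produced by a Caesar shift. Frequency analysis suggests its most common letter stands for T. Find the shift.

22

The most frequent ciphertext letter is P (appears 5 times).
P is position 15; T is position 19.
Shift = -4≡22.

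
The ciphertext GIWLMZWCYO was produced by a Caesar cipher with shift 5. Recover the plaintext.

G(6): 6−5=1 → B
I(8): 8−5=3 → D
W(22): 22−5=17 → R
L(11): 11−5=6 → G
M(12): 12−5=7 → H
Z(25): 25−5=20 → U
W(22): 22−5=17 → R
C(2): 2−5=-3≡23 → X
Y(24): 24−5=19 → T
O(14): 14−5=9 → J

BDRGHURXTJ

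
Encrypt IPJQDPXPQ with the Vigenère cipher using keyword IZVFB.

QOEVEXWKV

Repeat the key across the message: IZVFBIZVF
I(8)+I(8): 16 → Q
P(15)+Z(25): 40≡14 → O
J(9)+V(21): 30≡4 → E
Q(16)+F(5): 21 → V
D(3)+B(1): 4 → E
P(15)+I(8): 23 → X
X(23)+Z(25): 48≡22 → W
P(15)+V(21): 36≡10 → K
Q(16)+F(5): 21 → V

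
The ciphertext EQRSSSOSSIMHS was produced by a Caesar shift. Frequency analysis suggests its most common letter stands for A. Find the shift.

The most frequent ciphertext letter is S (appears 6 times).
S is position 18; A is position 0.
Shift = 18.

18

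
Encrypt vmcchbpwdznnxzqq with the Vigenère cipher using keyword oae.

Repeat the key across the message: oaeoaeoaeoaeoaeo
v(21)+o(14): 35≡9 → j
m(12)+a(0): 12 → m
c(2)+e(4): 6 → g
c(2)+o(14): 16 → q
h(7)+a(0): 7 → h
b(1)+e(4): 5 → f
p(15)+o(14): 29≡3 → d
w(22)+a(0): 22 → w
d(3)+e(4): 7 → h
z(25)+o(14): 39≡13 → n
n(13)+a(0): 13 → n
n(13)+e(4): 17 → r
x(23)+o(14): 37≡11 → l
z(25)+a(0): 25 → z
q(16)+e(4): 20 → u
q(16)+o(14): 30≡4 → e

jmgqhfdwhnnrlzue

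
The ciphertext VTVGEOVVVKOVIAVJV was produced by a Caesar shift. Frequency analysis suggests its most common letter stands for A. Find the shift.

The most frequent ciphertext letter is V (appears 8 times).
V is position 21; A is position 0.
Shift = 21.

21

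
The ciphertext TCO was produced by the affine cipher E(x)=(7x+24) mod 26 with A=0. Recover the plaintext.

DIG

The inverse of 7 mod 26 is 15, since 7·15=105≡1. Apply D(y)=15·(y−24) mod 26:
T(19): 15·(19−24)=-75≡3 → D
C(2): 15·(2−24)=-330≡8 → I
O(14): 15·(14−24)=-150≡6 → G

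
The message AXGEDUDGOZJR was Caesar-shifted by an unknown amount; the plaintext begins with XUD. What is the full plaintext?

XUDBARADLWGO

From the crib: A(0)−X(23)=-23≡3, so the shift is 3.
Subtract 3 from each ciphertext letter:
A(0): 0−3=-3≡23 → X
X(23): 23−3=20 → U
G(6): 6−3=3 → D
E(4): 4−3=1 → B
D(3): 3−3=0 → A
U(20): 20−3=17 → R
D(3): 3−3=0 → A
G(6): 6−3=3 → D
O(14): 14−3=11 → L
Z(25): 25−3=22 → W
J(9): 9−3=6 → G
R(17): 17−3=14 → O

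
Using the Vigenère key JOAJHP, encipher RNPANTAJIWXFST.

ABPJUIJXIFEUBH

Repeat the key across the message: JOAJHPJOAJHPJO
R(17)+J(9): 26≡0 → A
N(13)+O(14): 27≡1 → B
P(15)+A(0): 15 → P
A(0)+J(9): 9 → J
N(13)+H(7): 20 → U
T(19)+P(15): 34≡8 → I
A(0)+J(9): 9 → J
J(9)+O(14): 23 → X
I(8)+A(0): 8 → I
W(22)+J(9): 31≡5 → F
X(23)+H(7): 30≡4 → E
F(5)+P(15): 20 → U
S(18)+J(9): 27≡1 → B
T(19)+O(14): 33≡7 → H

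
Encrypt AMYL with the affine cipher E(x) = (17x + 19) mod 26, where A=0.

TPLY

A(0): 17·0+19=19 → T
M(12): 17·12+19=223≡15 → P
Y(24): 17·24+19=427≡11 → L
L(11): 17·11+19=206≡24 → Y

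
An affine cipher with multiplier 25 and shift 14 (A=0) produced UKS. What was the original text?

The inverse of 25 mod 26 is 25, since 25·25=625≡1. Apply D(y)=25·(y−14) mod 26:
U(20): 25·(20−14)=150≡20 → U
K(10): 25·(10−14)=-100≡4 → E
S(18): 25·(18−14)=100≡22 → W

UEW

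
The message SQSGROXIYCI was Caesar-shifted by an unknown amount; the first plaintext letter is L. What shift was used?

7

From the crib: S(18)−L(11)=7, so the shift is 7.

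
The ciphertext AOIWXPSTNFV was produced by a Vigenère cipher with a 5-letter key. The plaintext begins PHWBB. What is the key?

Subtract each crib letter from the matching ciphertext letter (mod 26):
A(0)−P(15)=-15≡11 → L
O(14)−H(7)=7 → H
I(8)−W(22)=-14≡12 → M
W(22)−B(1)=21 → V
X(23)−B(1)=22 → W

LHMVW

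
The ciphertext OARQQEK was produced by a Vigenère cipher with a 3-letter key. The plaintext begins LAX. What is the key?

DAU

Subtract each crib letter from the matching ciphertext letter (mod 26):
O(14)−L(11)=3 → D
A(0)−A(0)=0 → A
R(17)−X(23)=-6≡20 → U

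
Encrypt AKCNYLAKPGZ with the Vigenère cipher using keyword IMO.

IWQVKZIWDOL

Repeat the key across the message: IMOIMOIMOIM
A(0)+I(8): 8 → I
K(10)+M(12): 22 → W
C(2)+O(14): 16 → Q
N(13)+I(8): 21 → V
Y(24)+M(12): 36≡10 → K
L(11)+O(14): 25 → Z
A(0)+I(8): 8 → I
K(10)+M(12): 22 → W
P(15)+O(14): 29≡3 → D
G(6)+I(8): 14 → O
Z(25)+M(12): 37≡11 → L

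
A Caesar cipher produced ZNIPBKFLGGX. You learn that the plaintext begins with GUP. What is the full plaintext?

From the crib: Z(25)−G(6)=19, so the shift is 19.
Subtract 19 from each ciphertext letter:
Z(25): 25−19=6 → G
N(13): 13−19=-6≡20 → U
I(8): 8−19=-11≡15 → P
P(15): 15−19=-4≡22 → W
B(1): 1−19=-18≡8 → I
K(10): 10−19=-9≡17 → R
F(5): 5−19=-14≡12 → M
L(11): 11−19=-8≡18 → S
G(6): 6−19=-13≡13 → N
G(6): 6−19=-13≡13 → N
X(23): 23−19=4 → E

GUPWIRMSNNE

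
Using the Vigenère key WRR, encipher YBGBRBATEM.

USXXISWKVI

Repeat the key across the message: WRRWRRWRRW
Y(24)+W(22): 46≡20 → U
B(1)+R(17): 18 → S
G(6)+R(17): 23 → X
B(1)+W(22): 23 → X
R(17)+R(17): 34≡8 → I
B(1)+R(17): 18 → S
A(0)+W(22): 22 → W
T(19)+R(17): 36≡10 → K
E(4)+R(17): 21 → V
M(12)+W(22): 34≡8 → I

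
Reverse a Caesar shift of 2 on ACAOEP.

A(0): 0−2=-2≡24 → Y
C(2): 2−2=0 → A
A(0): 0−2=-2≡24 → Y
O(14): 14−2=12 → M
E(4): 4−2=2 → C
P(15): 15−2=13 → N

YAYMCN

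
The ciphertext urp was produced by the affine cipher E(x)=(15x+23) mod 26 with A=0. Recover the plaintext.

fkw

The inverse of 15 mod 26 is 7, since 15·7=105≡1. Apply D(y)=7·(y−23) mod 26:
u(20): 7·(20−23)=-21≡5 → f
r(17): 7·(17−23)=-42≡10 → k
p(15): 7·(15−23)=-56≡22 → w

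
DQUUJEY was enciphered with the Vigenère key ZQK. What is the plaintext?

EAKVTUZ

Repeat the key across the ciphertext: ZQKZQKZ
D(3)−Z(25): -22≡4 → E
Q(16)−Q(16): 0 → A
U(20)−K(10): 10 → K
U(20)−Z(25): -5≡21 → V
J(9)−Q(16): -7≡19 → T
E(4)−K(10): -6≡20 → U
Y(24)−Z(25): -1≡25 → Z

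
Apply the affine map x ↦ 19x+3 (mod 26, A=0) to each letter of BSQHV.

WHVGM

B(1): 19·1+3=22 → W
S(18): 19·18+3=345≡7 → H
Q(16): 19·16+3=307≡21 → V
H(7): 19·7+3=136≡6 → G
V(21): 19·21+3=402≡12 → M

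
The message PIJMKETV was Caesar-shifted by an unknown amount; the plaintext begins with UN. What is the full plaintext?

From the crib: P(15)−U(20)=-5≡21, so the shift is 21.
Subtract 21 from each ciphertext letter:
P(15): 15−21=-6≡20 → U
I(8): 8−21=-13≡13 → N
J(9): 9−21=-12≡14 → O
M(12): 12−21=-9≡17 → R
K(10): 10−21=-11≡15 → P
E(4): 4−21=-17≡9 → J
T(19): 19−21=-2≡24 → Y
V(21): 21−21=0 → A

UNORPJYA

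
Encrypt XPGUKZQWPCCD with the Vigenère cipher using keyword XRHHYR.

UGNBIQNNWJAU

Repeat the key across the message: XRHHYRXRHHYR
X(23)+X(23): 46≡20 → U
P(15)+R(17): 32≡6 → G
G(6)+H(7): 13 → N
U(20)+H(7): 27≡1 → B
K(10)+Y(24): 34≡8 → I
Z(25)+R(17): 42≡16 → Q
Q(16)+X(23): 39≡13 → N
W(22)+R(17): 39≡13 → N
P(15)+H(7): 22 → W
C(2)+H(7): 9 → J
C(2)+Y(24): 26≡0 → A
D(3)+R(17): 20 → U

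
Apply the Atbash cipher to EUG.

VFT

E(4) → V(21)
U(20) → F(5)
G(6) → T(19)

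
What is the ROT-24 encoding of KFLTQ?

IDJRO

K(10): 10+24=34≡8 → I
F(5): 5+24=29≡3 → D
L(11): 11+24=35≡9 → J
T(19): 19+24=43≡17 → R
Q(16): 16+24=40≡14 → O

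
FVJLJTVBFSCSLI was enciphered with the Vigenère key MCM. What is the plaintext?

TTXZHHJZTGAGZG

Repeat the key across the ciphertext: MCMMCMMCMMCMMC
F(5)−M(12): -7≡19 → T
V(21)−C(2): 19 → T
J(9)−M(12): -3≡23 → X
L(11)−M(12): -1≡25 → Z
J(9)−C(2): 7 → H
T(19)−M(12): 7 → H
V(21)−M(12): 9 → J
B(1)−C(2): -1≡25 → Z
F(5)−M(12): -7≡19 → T
S(18)−M(12): 6 → G
C(2)−C(2): 0 → A
S(18)−M(12): 6 → G
L(11)−M(12): -1≡25 → Z
I(8)−C(2): 6 → G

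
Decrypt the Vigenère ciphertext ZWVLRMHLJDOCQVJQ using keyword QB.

Repeat the key across the ciphertext: QBQBQBQBQBQBQBQB
Z(25)−Q(16): 9 → J
W(22)−B(1): 21 → V
V(21)−Q(16): 5 → F
L(11)−B(1): 10 → K
R(17)−Q(16): 1 → B
M(12)−B(1): 11 → L
H(7)−Q(16): -9≡17 → R
L(11)−B(1): 10 → K
J(9)−Q(16): -7≡19 → T
D(3)−B(1): 2 → C
O(14)−Q(16): -2≡24 → Y
C(2)−B(1): 1 → B
Q(16)−Q(16): 0 → A
V(21)−B(1): 20 → U
J(9)−Q(16): -7≡19 → T
Q(16)−B(1): 15 → P

JVFKBLRKTCYBAUTP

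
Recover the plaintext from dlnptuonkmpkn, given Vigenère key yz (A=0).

fmpqvvqomnrlp

Repeat the key across the ciphertext: yzyzyzyzyzyzy
d(3)−y(24): -21≡5 → f
l(11)−z(25): -14≡12 → m
n(13)−y(24): -11≡15 → p
p(15)−z(25): -10≡16 → q
t(19)−y(24): -5≡21 → v
u(20)−z(25): -5≡21 → v
o(14)−y(24): -10≡16 → q
n(13)−z(25): -12≡14 → o
k(10)−y(24): -14≡12 → m
m(12)−z(25): -13≡13 → n
p(15)−y(24): -9≡17 → r
k(10)−z(25): -15≡11 → l
n(13)−y(24): -11≡15 → p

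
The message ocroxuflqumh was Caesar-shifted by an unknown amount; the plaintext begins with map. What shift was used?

2

From the crib: o(14)−m(12)=2, so the shift is 2.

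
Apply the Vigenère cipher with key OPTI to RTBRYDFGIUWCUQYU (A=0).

FIUZMSYOWJPKIFRC

Repeat the key across the message: OPTIOPTIOPTIOPTI
R(17)+O(14): 31≡5 → F
T(19)+P(15): 34≡8 → I
B(1)+T(19): 20 → U
R(17)+I(8): 25 → Z
Y(24)+O(14): 38≡12 → M
D(3)+P(15): 18 → S
F(5)+T(19): 24 → Y
G(6)+I(8): 14 → O
I(8)+O(14): 22 → W
U(20)+P(15): 35≡9 → J
W(22)+T(19): 41≡15 → P
C(2)+I(8): 10 → K
U(20)+O(14): 34≡8 → I
Q(16)+P(15): 31≡5 → F
Y(24)+T(19): 43≡17 → R
U(20)+I(8): 28≡2 → C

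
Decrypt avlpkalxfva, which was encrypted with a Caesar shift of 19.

a(0): 0−19=-19≡7 → h
v(21): 21−19=2 → c
l(11): 11−19=-8≡18 → s
p(15): 15−19=-4≡22 → w
k(10): 10−19=-9≡17 → r
a(0): 0−19=-19≡7 → h
l(11): 11−19=-8≡18 → s
x(23): 23−19=4 → e
f(5): 5−19=-14≡12 → m
v(21): 21−19=2 → c
a(0): 0−19=-19≡7 → h

hcswrhsemch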